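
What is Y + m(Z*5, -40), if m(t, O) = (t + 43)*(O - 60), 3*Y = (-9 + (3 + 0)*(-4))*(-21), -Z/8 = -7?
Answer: -32153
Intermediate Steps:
Z = 56 (Z = -8*(-7) = 56)
Y = 147 (Y = ((-9 + (3 + 0)*(-4))*(-21))/3 = ((-9 + 3*(-4))*(-21))/3 = ((-9 - 12)*(-21))/3 = (-21*(-21))/3 = (⅓)*441 = 147)
m(t, O) = (-60 + O)*(43 + t) (m(t, O) = (43 + t)*(-60 + O) = (-60 + O)*(43 + t))
Y + m(Z*5, -40) = 147 + (-2580 - 3360*5 + 43*(-40) - 2240*5) = 147 + (-2580 - 60*280 - 1720 - 40*280) = 147 + (-2580 - 16800 - 1720 - 11200) = 147 - 32300 = -32153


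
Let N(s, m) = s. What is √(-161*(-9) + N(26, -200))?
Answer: 5*√59 ≈ 38.406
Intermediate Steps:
√(-161*(-9) + N(26, -200)) = √(-161*(-9) + 26) = √(1449 + 26) = √1475 = 5*√59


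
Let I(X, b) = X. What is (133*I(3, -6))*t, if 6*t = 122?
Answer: 8113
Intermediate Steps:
t = 61/3 (t = (⅙)*122 = 61/3 ≈ 20.333)
(133*I(3, -6))*t = (133*3)*(61/3) = 399*(61/3) = 8113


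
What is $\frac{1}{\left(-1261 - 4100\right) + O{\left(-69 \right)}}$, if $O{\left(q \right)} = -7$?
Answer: $- \frac{1}{5368} \approx -0.00018629$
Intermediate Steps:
$\frac{1}{\left(-1261 - 4100\right) + O{\left(-69 \right)}} = \frac{1}{\left(-1261 - 4100\right) - 7} = \frac{1}{-5361 - 7} = \frac{1}{-5368} = - \frac{1}{5368}$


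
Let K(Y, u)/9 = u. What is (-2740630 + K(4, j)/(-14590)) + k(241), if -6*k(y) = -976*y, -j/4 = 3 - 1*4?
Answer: -59120737244/21885 ≈ -2.7014e+6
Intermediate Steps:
j = 4 (j = -4*(3 - 1*4) = -4*(3 - 4) = -4*(-1) = 4)
K(Y, u) = 9*u
k(y) = 488*y/3 (k(y) = -(-488)*y/3 = 488*y/3)
(-2740630 + K(4, j)/(-14590)) + k(241) = (-2740630 + (9*4)/(-14590)) + (488/3)*241 = (-2740630 + 36*(-1/14590)) + 117608/3 = (-2740630 - 18/7295) + 117608/3 = -19992895868/7295 + 117608/3 = -59120737244/21885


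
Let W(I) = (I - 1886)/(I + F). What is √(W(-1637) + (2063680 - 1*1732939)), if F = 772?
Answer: 2*√61867933030/865 ≈ 575.10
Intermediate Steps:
W(I) = (-1886 + I)/(772 + I) (W(I) = (I - 1886)/(I + 772) = (-1886 + I)/(772 + I))
√(W(-1637) + (2063680 - 1*1732939)) = √((-1886 - 1637)/(772 - 1637) + (2063680 - 1*1732939)) = √(-3523/(-865) + (2063680 - 1732939)) = √(-1/865*(-3523) + 330741) = √(3523/865 + 330741) = √(286094488/865) = 2*√61867933030/865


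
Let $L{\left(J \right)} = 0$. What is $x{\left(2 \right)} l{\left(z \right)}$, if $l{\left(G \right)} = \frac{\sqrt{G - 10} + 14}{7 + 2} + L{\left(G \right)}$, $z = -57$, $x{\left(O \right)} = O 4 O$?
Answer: $\frac{224}{9} + \frac{16 i \sqrt{67}}{9} \approx 24.889 + 14.552 i$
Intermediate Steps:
$x{\left(O \right)} = 4 O^{2}$ ($x{\left(O \right)} = 4 O O = 4 O^{2}$)
$l{\left(G \right)} = \frac{14}{9} + \frac{\sqrt{-10 + G}}{9}$ ($l{\left(G \right)} = \frac{\sqrt{G - 10} + 14}{7 + 2} + 0 = \frac{\sqrt{-10 + G} + 14}{9} + 0 = \left(14 + \sqrt{-10 + G}\right) \frac{1}{9} + 0 = \left(\frac{14}{9} + \frac{\sqrt{-10 + G}}{9}\right) + 0 = \frac{14}{9} + \frac{\sqrt{-10 + G}}{9}$)
$x{\left(2 \right)} l{\left(z \right)} = 4 \cdot 2^{2} \left(\frac{14}{9} + \frac{\sqrt{-10 - 57}}{9}\right) = 4 \cdot 4 \left(\frac{14}{9} + \frac{\sqrt{-67}}{9}\right) = 16 \left(\frac{14}{9} + \frac{i \sqrt{67}}{9}\right) = \frac{224}{9} + \frac{16 i \sqrt{67}}{9}$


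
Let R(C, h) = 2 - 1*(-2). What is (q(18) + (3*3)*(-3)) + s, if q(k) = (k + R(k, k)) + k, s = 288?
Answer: 301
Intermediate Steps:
R(C, h) = 4 (R(C, h) = 2 + 2 = 4)
q(k) = 4 + 2*k (q(k) = (k + 4) + k = (4 + k) + k = 4 + 2*k)
(q(18) + (3*3)*(-3)) + s = ((4 + 2*18) + (3*3)*(-3)) + 288 = ((4 + 36) + 9*(-3)) + 288 = (40 - 27) + 288 = 13 + 288 = 301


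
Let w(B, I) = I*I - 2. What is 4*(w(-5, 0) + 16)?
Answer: 56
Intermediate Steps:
w(B, I) = -2 + I**2 (w(B, I) = I**2 - 2 = -2 + I**2)
4*(w(-5, 0) + 16) = 4*((-2 + 0**2) + 16) = 4*((-2 + 0) + 16) = 4*(-2 + 16) = 4*14 = 56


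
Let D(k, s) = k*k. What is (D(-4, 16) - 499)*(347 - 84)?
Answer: -127029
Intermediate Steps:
D(k, s) = k²
(D(-4, 16) - 499)*(347 - 84) = ((-4)² - 499)*(347 - 84) = (16 - 499)*263 = -483*263 = -127029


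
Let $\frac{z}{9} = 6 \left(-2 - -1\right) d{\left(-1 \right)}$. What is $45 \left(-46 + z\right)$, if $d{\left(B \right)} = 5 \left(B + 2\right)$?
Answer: $-14220$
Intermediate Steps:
$d{\left(B \right)} = 10 + 5 B$ ($d{\left(B \right)} = 5 \left(2 + B\right) = 10 + 5 B$)
$z = -270$ ($z = 9 \cdot 6 \left(-2 - -1\right) \left(10 + 5 \left(-1\right)\right) = 9 \cdot 6 \left(-2 + 1\right) \left(10 - 5\right) = 9 \cdot 6 \left(-1\right) 5 = 9 \left(\left(-6\right) 5\right) = 9 \left(-30\right) = -270$)
$45 \left(-46 + z\right) = 45 \left(-46 - 270\right) = 45 \left(-316\right) = -14220$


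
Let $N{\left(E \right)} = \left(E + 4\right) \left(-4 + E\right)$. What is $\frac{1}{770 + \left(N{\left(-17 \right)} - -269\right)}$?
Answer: $\frac{1}{1312} \approx 0.0007622$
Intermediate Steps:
$N{\left(E \right)} = \left(-4 + E\right) \left(4 + E\right)$ ($N{\left(E \right)} = \left(4 + E\right) \left(-4 + E\right) = \left(-4 + E\right) \left(4 + E\right)$)
$\frac{1}{770 + \left(N{\left(-17 \right)} - -269\right)} = \frac{1}{770 - \left(-253 - 289\right)} = \frac{1}{770 + \left(\left(-16 + 289\right) + 269\right)} = \frac{1}{770 + \left(273 + 269\right)} = \frac{1}{770 + 542} = \frac{1}{1312}$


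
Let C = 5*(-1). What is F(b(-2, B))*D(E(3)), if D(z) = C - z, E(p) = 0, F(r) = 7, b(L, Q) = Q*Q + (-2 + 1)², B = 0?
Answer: -35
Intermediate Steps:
b(L, Q) = 1 + Q² (b(L, Q) = Q² + (-1)² = Q² + 1 = 1 + Q²)
C = -5
D(z) = -5 - z
F(b(-2, B))*D(E(3)) = 7*(-5 - 1*0) = 7*(-5 + 0) = 7*(-5) = -35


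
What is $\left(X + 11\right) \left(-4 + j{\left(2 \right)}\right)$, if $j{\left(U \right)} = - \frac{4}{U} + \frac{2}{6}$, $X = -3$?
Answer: $- \frac{136}{3} \approx -45.333$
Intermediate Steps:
$j{\left(U \right)} = \frac{1}{3} - \frac{4}{U}$ ($j{\left(U \right)} = - \frac{4}{U} + 2 \cdot \frac{1}{6} = - \frac{4}{U} + \frac{1}{3} = \frac{1}{3} - \frac{4}{U}$)
$\left(X + 11\right) \left(-4 + j{\left(2 \right)}\right) = \left(-3 + 11\right) \left(-4 + \frac{-12 + 2}{3 \cdot 2}\right) = 8 \left(-4 + \frac{1}{3} \cdot \frac{1}{2} \left(-10\right)\right) = 8 \left(-4 - \frac{5}{3}\right) = 8 \left(- \frac{17}{3}\right) = - \frac{136}{3}$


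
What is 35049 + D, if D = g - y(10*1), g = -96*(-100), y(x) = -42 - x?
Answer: 44701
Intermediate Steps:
g = 9600
D = 9652 (D = 9600 - (-42 - 10) = 9600 - 1*(-52) = 9600 + 52 = 9652)
35049 + D = 35049 + 9652 = 44701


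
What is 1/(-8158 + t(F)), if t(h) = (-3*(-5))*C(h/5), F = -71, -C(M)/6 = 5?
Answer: -1/8608 ≈ -0.00011617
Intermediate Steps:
C(M) = -30 (C(M) = -6*5 = -30)
t(h) = -450 (t(h) = -3*(-5)*(-30) = 15*(-30) = -450)
1/(-8158 + t(F)) = 1/(-8158 - 450) = 1/(-8608) = -1/8608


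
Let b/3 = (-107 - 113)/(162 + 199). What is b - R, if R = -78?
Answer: 27498/361 ≈ 76.172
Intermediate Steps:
b = -660/361 (b = 3*((-107 - 113)/(162 + 199)) = 3*(-220/361) = -660/361 ≈ -1.8283)
b - R = -660/361 - 1*(-78) = -660/361 + 78 = 27498/361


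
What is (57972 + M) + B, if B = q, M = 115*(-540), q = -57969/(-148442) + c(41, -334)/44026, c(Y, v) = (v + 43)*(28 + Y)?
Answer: -6744544437675/1633826873 ≈ -4128.1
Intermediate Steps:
c(Y, v) = (28 + Y)*(43 + v) (c(Y, v) = (43 + v)*(28 + Y) = (28 + Y)*(43 + v))
q = -107105931/1633826873 (q = -57969/(-148442) + (1204 + 28*(-334) + 43*41 + 41*(-334))/44026 = -57969*(-1/148442) + (1204 - 9352 + 1763 - 13694)*(1/44026) = 57969/148442 - 20079*1/44026 = 57969/148442 - 20079/44026 = -107105931/1633826873 ≈ -0.065555)
M = -62100
B = -107105931/1633826873 ≈ -0.065555
(57972 + M) + B = (57972 - 62100) - 107105931/1633826873 = -4128 - 107105931/1633826873 = -6744544437675/1633826873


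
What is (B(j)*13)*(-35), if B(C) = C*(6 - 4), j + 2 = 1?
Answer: 910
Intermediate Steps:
j = -1 (j = -2 + 1 = -1)
B(C) = 2*C (B(C) = C*2 = 2*C)
(B(j)*13)*(-35) = ((2*(-1))*13)*(-35) = -2*13*(-35) = -26*(-35) = 910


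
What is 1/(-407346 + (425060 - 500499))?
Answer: -1/482785 ≈ -2.0713e-6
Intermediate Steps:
1/(-407346 + (425060 - 500499)) = 1/(-407346 - 75439) = 1/(-482785) = -1/482785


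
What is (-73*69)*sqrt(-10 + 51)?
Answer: -5037*sqrt(41) ≈ -32253.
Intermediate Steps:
(-73*69)*sqrt(-10 + 51) = -5037*sqrt(41)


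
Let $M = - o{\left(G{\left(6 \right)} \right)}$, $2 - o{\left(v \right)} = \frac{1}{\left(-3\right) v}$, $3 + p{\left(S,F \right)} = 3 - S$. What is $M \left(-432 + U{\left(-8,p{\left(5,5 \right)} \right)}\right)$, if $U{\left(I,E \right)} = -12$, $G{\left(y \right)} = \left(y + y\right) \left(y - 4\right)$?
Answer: $\frac{5365}{6} \approx 894.17$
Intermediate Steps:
$p{\left(S,F \right)} = - S$ ($p{\left(S,F \right)} = -3 - \left(-3 + S\right) = - S$)
$G{\left(y \right)} = 2 y \left(-4 + y\right)$
$o{\left(v \right)} = 2 + \frac{1}{3 v}$ ($o{\left(v \right)} = 2 - \frac{1}{\left(-3\right) v} = 2 - - \frac{1}{3 v} = 2 + \frac{1}{3 v}$)
$M = - \frac{145}{72}$ ($M = - (2 + \frac{1}{3 \cdot 2 \cdot 6 \left(-4 + 6\right)}) = - (2 + \frac{1}{3 \cdot 2 \cdot 6 \cdot 2}) = - (2 + \frac{1}{3 \cdot 24}) = - (2 + \frac{1}{3} \cdot \frac{1}{24}) = - (2 + \frac{1}{72}) = \left(-1\right) \frac{145}{72} = - \frac{145}{72} \approx -2.0139$)
$M \left(-432 + U{\left(-8,p{\left(5,5 \right)} \right)}\right) = - \frac{145 \left(-432 - 12\right)}{72} = \left(- \frac{145}{72}\right) \left(-444\right) = \frac{5365}{6}$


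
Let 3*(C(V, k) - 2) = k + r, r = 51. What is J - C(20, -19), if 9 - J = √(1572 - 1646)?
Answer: -11/3 - I*√74 ≈ -3.6667 - 8.6023*I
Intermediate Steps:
C(V, k) = 19 + k/3 (C(V, k) = 2 + (k + 51)/3 = 2 + (51 + k)/3 = 2 + (17 + k/3) = 19 + k/3)
J = 9 - I*√74 (J = 9 - √(1572 - 1646) = 9 - √(-74) = 9 - I*√74 ≈ 9.0 - 8.6023*I)
J - C(20, -19) = (9 - I*√74) - (19 + (⅓)*(-19)) = (9 - I*√74) - (19 - 19/3) = (9 - I*√74) - 1*38/3 = (9 - I*√74) - 38/3 = -11/3 - I*√74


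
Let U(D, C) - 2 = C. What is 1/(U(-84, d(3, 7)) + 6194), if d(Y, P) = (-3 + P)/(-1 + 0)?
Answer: 1/6192 ≈ 0.00016150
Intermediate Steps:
d(Y, P) = 3 - P (d(Y, P) = (-3 + P)/(-1) = (-3 + P)*(-1) = 3 - P)
U(D, C) = 2 + C
1/(U(-84, d(3, 7)) + 6194) = 1/((2 + (3 - 1*7)) + 6194) = 1/((2 + (3 - 7)) + 6194) = 1/((2 - 4) + 6194) = 1/(-2 + 6194) = 1/6192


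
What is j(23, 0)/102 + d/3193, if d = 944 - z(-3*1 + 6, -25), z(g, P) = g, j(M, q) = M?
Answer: 169421/325686 ≈ 0.52020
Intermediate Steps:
d = 941 (d = 944 - (-3*1 + 6) = 944 - (-3 + 6) = 944 - 1*3 = 944 - 3 = 941)
j(23, 0)/102 + d/3193 = 23/102 + 941/3193 = 169421/325686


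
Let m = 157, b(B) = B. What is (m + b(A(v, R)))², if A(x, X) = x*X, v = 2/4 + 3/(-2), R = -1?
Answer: 24964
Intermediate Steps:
v = -1 (v = 2*(¼) + 3*(-½) = ½ - 3/2 = -1)
A(x, X) = X*x
(m + b(A(v, R)))² = (157 - 1*(-1))² = (157 + 1)² = 158² = 24964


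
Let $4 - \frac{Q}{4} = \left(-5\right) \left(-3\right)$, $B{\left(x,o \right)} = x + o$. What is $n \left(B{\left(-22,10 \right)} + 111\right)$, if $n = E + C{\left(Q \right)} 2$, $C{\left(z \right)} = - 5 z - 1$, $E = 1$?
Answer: $43461$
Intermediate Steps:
$B{\left(x,o \right)} = o + x$
$Q = -44$ ($Q = 16 - 4 \left(\left(-5\right) \left(-3\right)\right) = 16 - 60 = -44$)
$C{\left(z \right)} = -1 - 5 z$
$n = 439$ ($n = 1 + \left(-1 - -220\right) 2 = 1 + \left(-1 + 220\right) 2 = 1 + 219 \cdot 2 = 1 + 438 = 439$)
$n \left(B{\left(-22,10 \right)} + 111\right) = 439 \left(\left(10 - 22\right) + 111\right) = 439 \left(-12 + 111\right) = 439 \cdot 99 = 43461$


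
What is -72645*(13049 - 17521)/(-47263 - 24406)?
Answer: -24989880/5513 ≈ -4532.9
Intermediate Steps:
-72645*(13049 - 17521)/(-47263 - 24406) = -72645/((-71669/(-4472))) = -72645/((-71669*(-1/4472))) = -72645/5513/344 = -72645*344/5513 = -24989880/5513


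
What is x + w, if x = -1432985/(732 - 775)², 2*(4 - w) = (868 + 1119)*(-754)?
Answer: 1383658462/1849 ≈ 7.4833e+5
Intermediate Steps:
w = 749103 (w = 4 - (868 + 1119)*(-754)/2 = 4 - 1987*(-754)/2 = 4 - ½*(-1498198) = 4 + 749099 = 749103)
x = -1432985/1849 (x = -1432985/((-43)²) = -1432985/1849 ≈ -775.01)
x + w = -1432985/1849 + 749103 = 1383658462/1849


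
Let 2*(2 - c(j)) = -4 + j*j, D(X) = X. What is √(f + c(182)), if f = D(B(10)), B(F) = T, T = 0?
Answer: I*√16558 ≈ 128.68*I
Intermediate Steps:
B(F) = 0
c(j) = 4 - j²/2 (c(j) = 2 - (-4 + j*j)/2 = 2 - (-4 + j²)/2 = 2 + (2 - j²/2) = 4 - j²/2)
f = 0
√(f + c(182)) = √(0 + (4 - ½*182²)) = √(0 + (4 - ½*33124)) = √(0 + (4 - 16562)) = √(0 - 16558) = √(-16558) = I*√16558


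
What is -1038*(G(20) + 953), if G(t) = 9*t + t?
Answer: -1196814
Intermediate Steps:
G(t) = 10*t
-1038*(G(20) + 953) = -1038*(10*20 + 953) = -1038*(200 + 953) = -1038*1153 = -1196814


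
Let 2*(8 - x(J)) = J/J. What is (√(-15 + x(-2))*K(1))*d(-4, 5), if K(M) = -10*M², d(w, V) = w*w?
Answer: -80*I*√30 ≈ -438.18*I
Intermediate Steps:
d(w, V) = w²
x(J) = 15/2 (x(J) = 8 - J/(2*J) = 8 - ½*1 = 8 - ½ = 15/2)
K(M) = -10*M²
(√(-15 + x(-2))*K(1))*d(-4, 5) = (√(-15 + 15/2)*(-10*1²))*(-4)² = (√(-15/2)*(-10*1))*16 = ((I*√30/2)*(-10))*16 = -5*I*√30*16 = -80*I*√30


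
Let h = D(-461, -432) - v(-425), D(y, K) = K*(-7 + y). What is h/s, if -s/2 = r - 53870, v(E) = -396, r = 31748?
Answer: 5627/1229 ≈ 4.5785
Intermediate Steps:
h = 202572 (h = -432*(-7 - 461) - 1*(-396) = -432*(-468) + 396 = 202176 + 396 = 202572)
s = 44244 (s = -2*(31748 - 53870) = -2*(-22122) = 44244)
h/s = 202572/44244 = 202572*(1/44244) = 5627/1229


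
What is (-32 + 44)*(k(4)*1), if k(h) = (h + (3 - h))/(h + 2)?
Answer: 6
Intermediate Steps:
k(h) = 3/(2 + h)
(-32 + 44)*(k(4)*1) = (-32 + 44)*((3/(2 + 4))*1) = 12*((3/6)*1) = 12*((3*(⅙))*1) = 12*((½)*1) = 12*(½) = 6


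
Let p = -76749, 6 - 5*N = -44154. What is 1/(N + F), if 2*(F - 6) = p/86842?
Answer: 173684/1534942443 ≈ 0.00011315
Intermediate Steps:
N = 8832 (N = 6/5 - 1/5*(-44154) = 6/5 + 44154/5 = 8832)
F = 965355/173684 (F = 6 + (-76749/86842)/2 = 6 + (-76749*1/86842)/2 = 6 + (1/2)*(-76749/86842) = 6 - 76749/173684 = 965355/173684 ≈ 5.5581)
1/(N + F) = 1/(8832 + 965355/173684) = 1/(1534942443/173684) = 173684/1534942443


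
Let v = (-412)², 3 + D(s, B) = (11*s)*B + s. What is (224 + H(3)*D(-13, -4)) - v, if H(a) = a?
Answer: -167852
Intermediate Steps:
D(s, B) = -3 + s + 11*B*s (D(s, B) = -3 + ((11*s)*B + s) = -3 + (11*B*s + s) = -3 + (s + 11*B*s) = -3 + s + 11*B*s)
v = 169744
(224 + H(3)*D(-13, -4)) - v = (224 + 3*(-3 - 13 + 11*(-4)*(-13))) - 1*169744 = (224 + 3*(-3 - 13 + 572)) - 169744 = (224 + 3*556) - 169744 = (224 + 1668) - 169744 = 1892 - 169744 = -167852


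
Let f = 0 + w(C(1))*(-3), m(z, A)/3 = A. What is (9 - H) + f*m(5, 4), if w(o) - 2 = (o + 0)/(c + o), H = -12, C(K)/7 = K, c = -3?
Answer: -114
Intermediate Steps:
C(K) = 7*K
m(z, A) = 3*A
w(o) = 2 + o/(-3 + o) (w(o) = 2 + (o + 0)/(-3 + o) = 2 + o/(-3 + o))
f = -45/4 (f = 0 + (3*(-2 + 7*1)/(-3 + 7*1))*(-3) = 0 + (3*(-2 + 7)/(-3 + 7))*(-3) = 0 + (3*5/4)*(-3) = 0 + (3*(¼)*5)*(-3) = 0 + (15/4)*(-3) = 0 - 45/4 = -45/4 ≈ -11.250)
(9 - H) + f*m(5, 4) = (9 - 1*(-12)) - 135*4/4 = (9 + 12) - 45/4*12 = 21 - 135 = -114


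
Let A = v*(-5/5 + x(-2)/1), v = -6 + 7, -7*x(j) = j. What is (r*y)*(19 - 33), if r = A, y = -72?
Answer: -720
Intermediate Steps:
x(j) = -j/7
v = 1
A = -5/7 (A = 1*(-5/5 - 1/7*(-2)/1) = 1*(-5*1/5 + (2/7)*1) = 1*(-1 + 2/7) = 1*(-5/7) = -5/7 ≈ -0.71429)
r = -5/7 ≈ -0.71429
(r*y)*(19 - 33) = (-5/7*(-72))*(19 - 33) = (360/7)*(-14) = -720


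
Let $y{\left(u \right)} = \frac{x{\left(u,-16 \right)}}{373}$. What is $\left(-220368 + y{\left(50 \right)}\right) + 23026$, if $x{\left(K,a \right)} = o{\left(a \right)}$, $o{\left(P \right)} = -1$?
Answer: $- \frac{73608567}{373} \approx -1.9734 \cdot 10^{5}$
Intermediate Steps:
$x{\left(K,a \right)} = -1$
$y{\left(u \right)} = - \frac{1}{373}$
$\left(-220368 + y{\left(50 \right)}\right) + 23026 = \left(-220368 - \frac{1}{373}\right) + 23026 = - \frac{82197265}{373} + 23026 = - \frac{73608567}{373}$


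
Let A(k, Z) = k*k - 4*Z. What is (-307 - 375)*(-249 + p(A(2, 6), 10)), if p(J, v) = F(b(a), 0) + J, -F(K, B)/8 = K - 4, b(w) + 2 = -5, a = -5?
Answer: 123442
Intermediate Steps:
b(w) = -7 (b(w) = -2 - 5 = -7)
F(K, B) = 32 - 8*K (F(K, B) = -8*(K - 4) = -8*(-4 + K) = 32 - 8*K)
A(k, Z) = k² - 4*Z
p(J, v) = 88 + J (p(J, v) = (32 - 8*(-7)) + J = (32 + 56) + J = 88 + J)
(-307 - 375)*(-249 + p(A(2, 6), 10)) = (-307 - 375)*(-249 + (88 + (2² - 4*6))) = -682*(-249 + (88 + (4 - 24))) = -682*(-249 + (88 - 20)) = -682*(-249 + 68) = -682*(-181) = 123442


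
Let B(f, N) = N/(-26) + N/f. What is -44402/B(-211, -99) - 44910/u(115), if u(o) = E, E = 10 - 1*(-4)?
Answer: -2231987269/164241 ≈ -13590.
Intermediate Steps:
E = 14 (E = 10 + 4 = 14)
u(o) = 14
B(f, N) = -N/26 + N/f (B(f, N) = N*(-1/26) + N/f = -N/26 + N/f)
-44402/B(-211, -99) - 44910/u(115) = -44402/(-1/26*(-99) - 99/(-211)) - 44910/14 = -44402/(99/26 - 99*(-1/211)) - 44910*1/14 = -44402/(99/26 + 99/211) - 22455/7 = -44402/23463/5486 - 22455/7 = -44402*5486/23463 - 22455/7 = -243589372/23463 - 22455/7 = -2231987269/164241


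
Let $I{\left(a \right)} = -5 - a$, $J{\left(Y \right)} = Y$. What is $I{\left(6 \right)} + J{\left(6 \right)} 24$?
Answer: $133$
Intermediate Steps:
$I{\left(6 \right)} + J{\left(6 \right)} 24 = \left(-5 - 6\right) + 6 \cdot 24 = \left(-5 - 6\right) + 144 = -11 + 144 = 133$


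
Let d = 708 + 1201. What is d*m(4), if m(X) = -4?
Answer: -7636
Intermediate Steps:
d = 1909
d*m(4) = 1909*(-4) = -7636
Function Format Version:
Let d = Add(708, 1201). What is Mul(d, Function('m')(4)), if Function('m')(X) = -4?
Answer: -7636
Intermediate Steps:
d = 1909
Mul(d, Function('m')(4)) = Mul(1909, -4) = -7636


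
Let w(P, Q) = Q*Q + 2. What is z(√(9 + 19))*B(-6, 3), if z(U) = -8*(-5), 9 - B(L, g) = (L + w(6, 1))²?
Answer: 0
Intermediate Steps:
w(P, Q) = 2 + Q² (w(P, Q) = Q² + 2 = 2 + Q²)
B(L, g) = 9 - (3 + L)² (B(L, g) = 9 - (L + (2 + 1²))² = 9 - (L + (2 + 1))² = 9 - (L + 3)² = 9 - (3 + L)²)
z(U) = 40
z(√(9 + 19))*B(-6, 3) = 40*(9 - (3 - 6)²) = 40*(9 - 1*(-3)²) = 40*(9 - 1*9) = 40*(9 - 9) = 40*0 = 0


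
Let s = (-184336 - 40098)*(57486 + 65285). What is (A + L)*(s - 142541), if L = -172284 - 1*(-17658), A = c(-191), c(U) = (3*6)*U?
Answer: 4355315870755920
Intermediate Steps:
c(U) = 18*U
A = -3438 (A = 18*(-191) = -3438)
s = -27553986614 (s = -224434*122771 = -27553986614)
L = -154626 (L = -172284 + 17658 = -154626)
(A + L)*(s - 142541) = (-3438 - 154626)*(-27553986614 - 142541) = -158064*(-27554129155) = 4355315870755920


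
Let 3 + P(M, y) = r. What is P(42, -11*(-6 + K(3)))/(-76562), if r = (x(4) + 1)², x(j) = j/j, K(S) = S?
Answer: -1/76562 ≈ -1.3061e-5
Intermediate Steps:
x(j) = 1
r = 4 (r = (1 + 1)² = 2² = 4)
P(M, y) = 1 (P(M, y) = -3 + 4 = 1)
P(42, -11*(-6 + K(3)))/(-76562) = 1/(-76562) = 1*(-1/76562) = -1/76562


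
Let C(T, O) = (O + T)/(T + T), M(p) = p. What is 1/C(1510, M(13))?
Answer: 3020/1523 ≈ 1.9829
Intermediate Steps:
C(T, O) = (O + T)/(2*T) (C(T, O) = (O + T)/((2*T)) = (O + T)*(1/(2*T)) = (O + T)/(2*T))
1/C(1510, M(13)) = 1/((1/2)*(13 + 1510)/1510) = 1/((1/2)*(1/1510)*1523) = 1/(1523/3020) = 3020/1523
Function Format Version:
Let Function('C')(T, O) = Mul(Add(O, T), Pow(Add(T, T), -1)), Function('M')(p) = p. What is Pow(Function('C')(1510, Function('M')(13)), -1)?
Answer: Rational(3020, 1523) ≈ 1.9829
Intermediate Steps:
Function('C')(T, O) = Mul(Rational(1, 2), Pow(T, -1), Add(O, T)) (Function('C')(T, O) = Mul(Add(O, T), Pow(Mul(2, T), -1)) = Mul(Add(O, T), Mul(Rational(1, 2), Pow(T, -1))) = Mul(Rational(1, 2), Pow(T, -1), Add(O, T)))
Pow(Function('C')(1510, Function('M')(13)), -1) = Pow(Mul(Rational(1, 2), Pow(1510, -1), Add(13, 1510)), -1) = Pow(Mul(Rational(1, 2), Rational(1, 1510), 1523), -1) = Pow(Rational(1523, 3020), -1) = Rational(3020, 1523)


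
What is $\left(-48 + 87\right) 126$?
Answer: $4914$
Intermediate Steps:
$\left(-48 + 87\right) 126 = 39 \cdot 126 = 4914$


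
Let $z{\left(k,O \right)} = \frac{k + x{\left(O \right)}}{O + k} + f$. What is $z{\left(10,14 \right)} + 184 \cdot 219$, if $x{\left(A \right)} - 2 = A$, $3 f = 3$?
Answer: $\frac{483577}{12} \approx 40298.0$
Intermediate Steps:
$f = 1$ ($f = \frac{1}{3} \cdot 3 = 1$)
$x{\left(A \right)} = 2 + A$
$z{\left(k,O \right)} = 1 + \frac{2 + O + k}{O + k}$ ($z{\left(k,O \right)} = \frac{k + \left(2 + O\right)}{O + k} + 1 = \frac{2 + O + k}{O + k} + 1 = 1 + \frac{2 + O + k}{O + k}$)
$z{\left(10,14 \right)} + 184 \cdot 219 = \frac{2 \left(1 + 14 + 10\right)}{14 + 10} + 184 \cdot 219 = 2 \cdot \frac{1}{24} \cdot 25 + 40296 = \frac{25}{12} + 40296 = \frac{483577}{12}$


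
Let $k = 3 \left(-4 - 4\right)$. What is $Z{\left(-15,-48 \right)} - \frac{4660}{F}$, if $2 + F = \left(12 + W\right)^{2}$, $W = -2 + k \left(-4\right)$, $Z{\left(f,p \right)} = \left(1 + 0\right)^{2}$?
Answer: $\frac{3287}{5617} \approx 0.58519$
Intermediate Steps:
$k = -24$ ($k = 3 \left(-8\right) = -24$)
$Z{\left(f,p \right)} = 1$ ($Z{\left(f,p \right)} = 1^{2} = 1$)
$W = 94$ ($W = -2 - -96 = -2 + 96 = 94$)
$F = 11234$ ($F = -2 + \left(12 + 94\right)^{2} = -2 + 106^{2} = -2 + 11236 = 11234$)
$Z{\left(-15,-48 \right)} - \frac{4660}{F} = 1 - \frac{4660}{11234} = 1 - \frac{2330}{5617} = \frac{3287}{5617}$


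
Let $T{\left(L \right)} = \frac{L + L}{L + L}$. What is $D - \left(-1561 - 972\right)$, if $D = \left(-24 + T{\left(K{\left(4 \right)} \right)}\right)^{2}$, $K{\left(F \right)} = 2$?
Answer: $3062$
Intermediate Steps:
$T{\left(L \right)} = 1$ ($T{\left(L \right)} = \frac{2 L}{2 L} = 2 L \frac{1}{2 L} = 1$)
$D = 529$ ($D = \left(-24 + 1\right)^{2} = \left(-23\right)^{2} = 529$)
$D - \left(-1561 - 972\right) = 529 - \left(-1561 - 972\right) = 529 - -2533 = 529 + 2533 = 3062$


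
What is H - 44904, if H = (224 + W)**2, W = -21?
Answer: -3695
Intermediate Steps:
H = 41209 (H = (224 - 21)**2 = 203**2 = 41209)
H - 44904 = 41209 - 44904 = -3695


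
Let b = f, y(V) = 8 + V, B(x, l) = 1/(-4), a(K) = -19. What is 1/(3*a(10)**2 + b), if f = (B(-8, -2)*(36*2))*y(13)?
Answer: 1/705 ≈ 0.0014184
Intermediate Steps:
B(x, l) = -1/4
f = -378 (f = (-9*2)*(8 + 13) = -1/4*72*21 = -18*21 = -378)
b = -378
1/(3*a(10)**2 + b) = 1/(3*(-19)**2 - 378) = 1/(3*361 - 378) = 1/(1083 - 378) = 1/705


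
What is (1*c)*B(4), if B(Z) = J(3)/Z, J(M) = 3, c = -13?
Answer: -39/4 ≈ -9.7500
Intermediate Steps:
B(Z) = 3/Z
(1*c)*B(4) = (1*(-13))*(3/4) = -39/4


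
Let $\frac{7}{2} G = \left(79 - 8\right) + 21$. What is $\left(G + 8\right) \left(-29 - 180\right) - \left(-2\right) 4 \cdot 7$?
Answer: $- \frac{49768}{7} \approx -7109.7$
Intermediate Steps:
$G = \frac{184}{7}$ ($G = \frac{2 \left(\left(79 - 8\right) + 21\right)}{7} = \frac{2 \left(71 + 21\right)}{7} = \frac{2}{7} \cdot 92 = \frac{184}{7} \approx 26.286$)
$\left(G + 8\right) \left(-29 - 180\right) - \left(-2\right) 4 \cdot 7 = \left(\frac{184}{7} + 8\right) \left(-29 - 180\right) - \left(-2\right) 4 \cdot 7 = \frac{240}{7} \left(-209\right) - \left(-8\right) 7 = - \frac{50160}{7} - -56 = - \frac{50160}{7} + 56 = - \frac{49768}{7}$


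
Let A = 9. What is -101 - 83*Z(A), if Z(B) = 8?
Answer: -765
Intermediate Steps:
-101 - 83*Z(A) = -101 - 83*8 = -101 - 664 = -765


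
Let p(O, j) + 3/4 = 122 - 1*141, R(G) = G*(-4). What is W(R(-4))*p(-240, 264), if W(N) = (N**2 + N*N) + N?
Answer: -10428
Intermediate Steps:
R(G) = -4*G
p(O, j) = -79/4 (p(O, j) = -3/4 + (122 - 1*141) = -3/4 + (122 - 141) = -3/4 - 19 = -79/4)
W(N) = N + 2*N**2 (W(N) = (N**2 + N**2) + N = 2*N**2 + N = N + 2*N**2)
W(R(-4))*p(-240, 264) = ((-4*(-4))*(1 + 2*(-4*(-4))))*(-79/4) = (16*(1 + 2*16))*(-79/4) = (16*(1 + 32))*(-79/4) = (16*33)*(-79/4) = 528*(-79/4) = -10428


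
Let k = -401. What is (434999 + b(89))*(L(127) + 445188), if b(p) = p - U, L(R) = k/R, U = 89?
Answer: 24594180086525/127 ≈ 1.9365e+11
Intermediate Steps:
L(R) = -401/R
b(p) = -89 + p (b(p) = p - 1*89 = p - 89 = -89 + p)
(434999 + b(89))*(L(127) + 445188) = (434999 + (-89 + 89))*(-401/127 + 445188) = (434999 + 0)*(-401*1/127 + 445188) = 434999*(-401/127 + 445188) = 434999*(56538475/127) = 24594180086525/127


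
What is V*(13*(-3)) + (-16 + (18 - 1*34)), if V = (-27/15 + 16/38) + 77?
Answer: -283216/95 ≈ -2981.2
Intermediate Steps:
V = 7184/95 (V = (-27*1/15 + 16*(1/38)) + 77 = (-9/5 + 8/19) + 77 = -131/95 + 77 = 7184/95 ≈ 75.621)
V*(13*(-3)) + (-16 + (18 - 1*34)) = 7184*(13*(-3))/95 + (-16 + (18 - 1*34)) = (7184/95)*(-39) + (-16 + (18 - 34)) = -280176/95 + (-16 - 16) = -280176/95 - 32 = -283216/95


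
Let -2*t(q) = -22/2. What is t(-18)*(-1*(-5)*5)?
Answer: 275/2 ≈ 137.50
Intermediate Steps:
t(q) = 11/2 (t(q) = -(-11)/2 = -½*(-11) = 11/2)
t(-18)*(-1*(-5)*5) = 11*(-1*(-5)*5)/2 = 11*(5*5)/2 = (11/2)*25 = 275/2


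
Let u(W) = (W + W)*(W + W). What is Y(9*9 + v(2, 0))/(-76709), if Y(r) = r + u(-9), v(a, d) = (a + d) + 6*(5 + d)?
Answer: -437/76709 ≈ -0.0056969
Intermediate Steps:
u(W) = 4*W**2 (u(W) = (2*W)*(2*W) = 4*W**2)
v(a, d) = 30 + a + 7*d (v(a, d) = (a + d) + (30 + 6*d) = 30 + a + 7*d)
Y(r) = 324 + r (Y(r) = r + 4*(-9)**2 = r + 4*81 = r + 324 = 324 + r)
Y(9*9 + v(2, 0))/(-76709) = (324 + (9*9 + (30 + 2 + 7*0)))/(-76709) = (324 + (81 + (30 + 2 + 0)))*(-1/76709) = (324 + (81 + 32))*(-1/76709) = (324 + 113)*(-1/76709) = 437*(-1/76709) = -437/76709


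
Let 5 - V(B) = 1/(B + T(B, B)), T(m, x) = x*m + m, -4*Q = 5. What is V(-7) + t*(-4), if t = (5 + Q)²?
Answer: -7179/140 ≈ -51.279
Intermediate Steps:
Q = -5/4 (Q = -¼*5 = -5/4 ≈ -1.2500)
T(m, x) = m + m*x (T(m, x) = m*x + m = m + m*x)
t = 225/16 (t = (5 - 5/4)² = (15/4)² = 225/16 ≈ 14.063)
V(B) = 5 - 1/(B + B*(1 + B))
V(-7) + t*(-4) = (-1 + 5*(-7)² + 10*(-7))/((-7)*(2 - 7)) + (225/16)*(-4) = -⅐*(-1 + 5*49 - 70)/(-5) - 225/4 = -⅐*(-⅕)*(-1 + 245 - 70) - 225/4 = -⅐*(-⅕)*174 - 225/4 = 174/35 - 225/4 = -7179/140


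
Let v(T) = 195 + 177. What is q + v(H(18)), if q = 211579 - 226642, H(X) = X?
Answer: -14691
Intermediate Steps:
v(T) = 372
q = -15063
q + v(H(18)) = -15063 + 372 = -14691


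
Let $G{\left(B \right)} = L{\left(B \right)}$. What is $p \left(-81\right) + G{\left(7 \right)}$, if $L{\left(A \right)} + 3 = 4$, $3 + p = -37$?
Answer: $3241$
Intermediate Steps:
$p = -40$ ($p = -3 - 37 = -40$)
$L{\left(A \right)} = 1$ ($L{\left(A \right)} = -3 + 4 = 1$)
$G{\left(B \right)} = 1$
$p \left(-81\right) + G{\left(7 \right)} = \left(-40\right) \left(-81\right) + 1 = 3240 + 1 = 3241$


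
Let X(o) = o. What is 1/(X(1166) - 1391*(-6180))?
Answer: 1/8597546 ≈ 1.1631e-7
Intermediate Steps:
1/(X(1166) - 1391*(-6180)) = 1/(1166 - 1391*(-6180)) = 1/(1166 + 8596380) = 1/8597546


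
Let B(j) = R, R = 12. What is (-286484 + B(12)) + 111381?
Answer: -175091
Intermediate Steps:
B(j) = 12
(-286484 + B(12)) + 111381 = (-286484 + 12) + 111381 = -286472 + 111381 = -175091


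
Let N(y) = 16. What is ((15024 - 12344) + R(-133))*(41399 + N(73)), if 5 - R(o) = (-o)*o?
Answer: 843789210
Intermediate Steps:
R(o) = 5 + o² (R(o) = 5 - (-o)*o = 5 - (-1)*o² = 5 + o²)
((15024 - 12344) + R(-133))*(41399 + N(73)) = ((15024 - 12344) + (5 + (-133)²))*(41399 + 16) = (2680 + (5 + 17689))*41415 = (2680 + 17694)*41415 = 20374*41415 = 843789210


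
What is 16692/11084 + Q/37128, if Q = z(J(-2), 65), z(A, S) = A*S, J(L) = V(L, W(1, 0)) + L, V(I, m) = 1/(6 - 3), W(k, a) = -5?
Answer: 2099117/1396584 ≈ 1.5030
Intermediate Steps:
V(I, m) = ⅓ (V(I, m) = 1/3 = ⅓)
J(L) = ⅓ + L
Q = -325/3 (Q = (⅓ - 2)*65 = -5/3*65 = -325/3 ≈ -108.33)
16692/11084 + Q/37128 = 16692/11084 - 325/3/37128 = 16692*(1/11084) - 325/3*1/37128 = 4173/2771 - 25/8568 = 2099117/1396584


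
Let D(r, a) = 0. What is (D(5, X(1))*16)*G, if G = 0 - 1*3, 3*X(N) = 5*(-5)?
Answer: 0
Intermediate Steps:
X(N) = -25/3 (X(N) = (5*(-5))/3 = (⅓)*(-25) = -25/3)
G = -3 (G = 0 - 3 = -3)
(D(5, X(1))*16)*G = (0*16)*(-3) = 0*(-3) = 0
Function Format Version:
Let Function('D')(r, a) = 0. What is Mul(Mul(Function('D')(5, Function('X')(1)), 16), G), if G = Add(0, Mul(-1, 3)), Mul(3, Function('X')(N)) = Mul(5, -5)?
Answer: 0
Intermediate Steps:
Function('X')(N) = Rational(-25, 3) (Function('X')(N) = Mul(Rational(1, 3), Mul(5, -5)) = Mul(Rational(1, 3), -25) = Rational(-25, 3))
G = -3 (G = Add(0, -3) = -3)
Mul(Mul(Function('D')(5, Function('X')(1)), 16), G) = Mul(Mul(0, 16), -3) = Mul(0, -3) = 0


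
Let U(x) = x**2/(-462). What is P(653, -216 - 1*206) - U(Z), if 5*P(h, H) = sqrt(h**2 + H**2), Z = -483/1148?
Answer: 1587/4141984 + sqrt(604493)/5 ≈ 155.50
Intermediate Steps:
Z = -69/164 (Z = -483*1/1148 = -69/164 ≈ -0.42073)
P(h, H) = sqrt(H**2 + h**2)/5 (P(h, H) = sqrt(h**2 + H**2)/5 = sqrt(H**2 + h**2)/5)
U(x) = -x**2/462
P(653, -216 - 1*206) - U(Z) = sqrt((-216 - 1*206)**2 + 653**2)/5 - (-1)*(-69/164)**2/462 = sqrt((-216 - 206)**2 + 426409)/5 - (-1)*4761/(462*26896) = sqrt((-422)**2 + 426409)/5 - 1*(-1587/4141984) = sqrt(178084 + 426409)/5 + 1587/4141984 = sqrt(604493)/5 + 1587/4141984 = 1587/4141984 + sqrt(604493)/5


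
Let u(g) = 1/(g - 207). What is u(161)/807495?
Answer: -1/37144770 ≈ -2.6922e-8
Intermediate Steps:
u(g) = 1/(-207 + g)
u(161)/807495 = 1/((-207 + 161)*807495) = (1/807495)/(-46) = -1/46*1/807495 = -1/37144770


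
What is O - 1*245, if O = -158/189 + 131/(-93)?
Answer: -1448606/5859 ≈ -247.24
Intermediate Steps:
O = -13151/5859 (O = -158*1/189 + 131*(-1/93) = -158/189 - 131/93 = -13151/5859 ≈ -2.2446)
O - 1*245 = -13151/5859 - 1*245 = -13151/5859 - 245 = -1448606/5859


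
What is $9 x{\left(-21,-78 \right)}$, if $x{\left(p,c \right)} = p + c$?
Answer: $-891$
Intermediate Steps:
$x{\left(p,c \right)} = c + p$
$9 x{\left(-21,-78 \right)} = 9 \left(-78 - 21\right) = 9 \left(-99\right) = -891$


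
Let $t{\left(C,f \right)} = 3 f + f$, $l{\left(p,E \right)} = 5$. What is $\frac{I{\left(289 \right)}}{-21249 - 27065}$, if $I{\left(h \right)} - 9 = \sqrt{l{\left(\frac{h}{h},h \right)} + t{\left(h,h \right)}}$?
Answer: $- \frac{9}{48314} - \frac{3 \sqrt{129}}{48314} \approx -0.00089153$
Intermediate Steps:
$t{\left(C,f \right)} = 4 f$
$I{\left(h \right)} = 9 + \sqrt{5 + 4 h}$
$\frac{I{\left(289 \right)}}{-21249 - 27065} = \frac{9 + \sqrt{5 + 4 \cdot 289}}{-21249 - 27065} = \frac{9 + \sqrt{5 + 1156}}{-21249 - 27065} = \frac{9 + \sqrt{1161}}{-48314} = \left(9 + 3 \sqrt{129}\right) \left(- \frac{1}{48314}\right) = - \frac{9}{48314} - \frac{3 \sqrt{129}}{48314}$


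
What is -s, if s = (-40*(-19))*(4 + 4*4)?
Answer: -15200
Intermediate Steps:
s = 15200 (s = 760*(4 + 16) = 760*20 = 15200)
-s = -1*15200 = -15200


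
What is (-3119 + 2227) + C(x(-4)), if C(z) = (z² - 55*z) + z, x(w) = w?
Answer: -660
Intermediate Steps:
C(z) = z² - 54*z
(-3119 + 2227) + C(x(-4)) = (-3119 + 2227) - 4*(-54 - 4) = -892 - 4*(-58) = -892 + 232 = -660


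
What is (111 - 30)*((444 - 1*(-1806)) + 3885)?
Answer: 496935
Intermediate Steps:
(111 - 30)*((444 - 1*(-1806)) + 3885) = 81*((444 + 1806) + 3885) = 81*(2250 + 3885) = 81*6135 = 496935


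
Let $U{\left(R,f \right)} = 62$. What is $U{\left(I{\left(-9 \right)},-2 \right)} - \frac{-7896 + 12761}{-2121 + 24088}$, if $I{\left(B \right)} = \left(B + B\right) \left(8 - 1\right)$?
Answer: $\frac{1357089}{21967} \approx 61.779$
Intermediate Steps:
$I{\left(B \right)} = 14 B$ ($I{\left(B \right)} = 2 B 7 = 14 B$)
$U{\left(I{\left(-9 \right)},-2 \right)} - \frac{-7896 + 12761}{-2121 + 24088} = 62 - \frac{-7896 + 12761}{-2121 + 24088} = 62 - \frac{4865}{21967} = \frac{1357089}{21967}$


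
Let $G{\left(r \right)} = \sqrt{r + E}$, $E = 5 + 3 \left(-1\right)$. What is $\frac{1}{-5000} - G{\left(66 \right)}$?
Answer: $- \frac{1}{5000} - 2 \sqrt{17} \approx -8.2464$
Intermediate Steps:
$E = 2$ ($E = 5 - 3 = 2$)
$G{\left(r \right)} = \sqrt{2 + r}$ ($G{\left(r \right)} = \sqrt{r + 2} = \sqrt{2 + r}$)
$\frac{1}{-5000} - G{\left(66 \right)} = \frac{1}{-5000} - \sqrt{2 + 66} = - \frac{1}{5000} - \sqrt{68} = - \frac{1}{5000} - 2 \sqrt{17}$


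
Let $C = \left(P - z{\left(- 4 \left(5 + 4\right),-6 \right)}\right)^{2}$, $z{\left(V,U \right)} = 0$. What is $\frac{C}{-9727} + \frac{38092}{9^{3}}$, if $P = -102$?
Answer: $\frac{362936368}{7090983} \approx 51.183$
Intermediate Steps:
$C = 10404$ ($C = \left(-102 - 0\right)^{2} = \left(-102 + 0\right)^{2} = \left(-102\right)^{2} = 10404$)
$\frac{C}{-9727} + \frac{38092}{9^{3}} = \frac{10404}{-9727} + \frac{38092}{9^{3}} = 10404 \left(- \frac{1}{9727}\right) + \frac{38092}{729} = - \frac{10404}{9727} + 38092 \cdot \frac{1}{729} = - \frac{10404}{9727} + \frac{38092}{729} = \frac{362936368}{7090983}$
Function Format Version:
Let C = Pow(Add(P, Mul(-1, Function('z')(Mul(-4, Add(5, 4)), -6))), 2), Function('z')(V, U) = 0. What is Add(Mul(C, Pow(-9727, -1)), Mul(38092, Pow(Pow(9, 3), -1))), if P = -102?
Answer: Rational(362936368, 7090983) ≈ 51.183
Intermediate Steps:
C = 10404 (C = Pow(Add(-102, Mul(-1, 0)), 2) = Pow(Add(-102, 0), 2) = Pow(-102, 2) = 10404)
Add(Mul(C, Pow(-9727, -1)), Mul(38092, Pow(Pow(9, 3), -1))) = Add(Mul(10404, Pow(-9727, -1)), Mul(38092, Pow(Pow(9, 3), -1))) = Add(Mul(10404, Rational(-1, 9727)), Mul(38092, Pow(729, -1))) = Add(Rational(-10404, 9727), Mul(38092, Rational(1, 729))) = Add(Rational(-10404, 9727), Rational(38092, 729)) = Rational(362936368, 7090983)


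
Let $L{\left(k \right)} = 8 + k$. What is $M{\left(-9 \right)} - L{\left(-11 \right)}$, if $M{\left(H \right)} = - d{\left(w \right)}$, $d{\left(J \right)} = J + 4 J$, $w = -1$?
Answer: $8$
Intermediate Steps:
$d{\left(J \right)} = 5 J$
$M{\left(H \right)} = 5$ ($M{\left(H \right)} = - 5 \left(-1\right) = \left(-1\right) \left(-5\right) = 5$)
$M{\left(-9 \right)} - L{\left(-11 \right)} = 5 - \left(8 - 11\right) = 5 - -3 = 5 + 3 = 8$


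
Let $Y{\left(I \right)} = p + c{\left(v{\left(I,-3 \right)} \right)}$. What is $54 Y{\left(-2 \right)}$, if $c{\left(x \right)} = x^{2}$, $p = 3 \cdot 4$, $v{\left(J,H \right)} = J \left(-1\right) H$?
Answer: $2592$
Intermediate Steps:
$v{\left(J,H \right)} = - H J$ ($v{\left(J,H \right)} = - J H = - H J$)
$p = 12$
$Y{\left(I \right)} = 12 + 9 I^{2}$ ($Y{\left(I \right)} = 12 + \left(\left(-1\right) \left(-3\right) I\right)^{2} = 12 + \left(3 I\right)^{2} = 12 + 9 I^{2}$)
$54 Y{\left(-2 \right)} = 54 \left(12 + 9 \left(-2\right)^{2}\right) = 54 \left(12 + 9 \cdot 4\right) = 54 \left(12 + 36\right) = 54 \cdot 48 = 2592$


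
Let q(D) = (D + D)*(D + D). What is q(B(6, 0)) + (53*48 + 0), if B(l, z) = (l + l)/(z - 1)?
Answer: 3120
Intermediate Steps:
B(l, z) = 2*l/(-1 + z) (B(l, z) = (2*l)/(-1 + z) = 2*l/(-1 + z))
q(D) = 4*D² (q(D) = (2*D)*(2*D) = 4*D²)
q(B(6, 0)) + (53*48 + 0) = 4*(2*6/(-1 + 0))² + (53*48 + 0) = 4*(2*6/(-1))² + (2544 + 0) = 4*(2*6*(-1))² + 2544 = 4*(-12)² + 2544 = 4*144 + 2544 = 576 + 2544 = 3120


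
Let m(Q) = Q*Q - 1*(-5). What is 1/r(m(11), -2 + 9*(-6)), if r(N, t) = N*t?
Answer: -1/7056 ≈ -0.00014172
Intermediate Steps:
m(Q) = 5 + Q**2 (m(Q) = Q**2 + 5 = 5 + Q**2)
1/r(m(11), -2 + 9*(-6)) = 1/((5 + 11**2)*(-2 + 9*(-6))) = 1/((5 + 121)*(-2 - 54)) = 1/(126*(-56)) = 1/(-7056) = -1/7056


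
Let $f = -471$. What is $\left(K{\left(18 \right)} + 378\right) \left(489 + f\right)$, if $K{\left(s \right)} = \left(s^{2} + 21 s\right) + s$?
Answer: $19764$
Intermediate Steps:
$K{\left(s \right)} = s^{2} + 22 s$
$\left(K{\left(18 \right)} + 378\right) \left(489 + f\right) = \left(18 \left(22 + 18\right) + 378\right) \left(489 - 471\right) = \left(18 \cdot 40 + 378\right) 18 = \left(720 + 378\right) 18 = 1098 \cdot 18 = 19764$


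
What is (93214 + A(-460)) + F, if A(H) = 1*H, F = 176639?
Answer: 269393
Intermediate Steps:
A(H) = H
(93214 + A(-460)) + F = (93214 - 460) + 176639 = 92754 + 176639 = 269393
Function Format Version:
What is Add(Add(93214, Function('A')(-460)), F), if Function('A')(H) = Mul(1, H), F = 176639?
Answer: 269393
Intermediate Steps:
Function('A')(H) = H
Add(Add(93214, Function('A')(-460)), F) = Add(Add(93214, -460), 176639) = Add(92754, 176639) = 269393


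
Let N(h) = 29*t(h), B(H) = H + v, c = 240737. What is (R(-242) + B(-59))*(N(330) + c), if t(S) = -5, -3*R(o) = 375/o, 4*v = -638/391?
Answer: -60940006992/4301 ≈ -1.4169e+7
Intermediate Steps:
v = -319/782 (v = (-638/391)/4 = (-638*1/391)/4 = (¼)*(-638/391) = -319/782 ≈ -0.40793)
R(o) = -125/o
B(H) = -319/782 + H (B(H) = H - 319/782 = -319/782 + H)
N(h) = -145 (N(h) = 29*(-5) = -145)
(R(-242) + B(-59))*(N(330) + c) = (-125/(-242) + (-319/782 - 59))*(-145 + 240737) = (-125*(-1/242) - 46457/782)*240592 = (125/242 - 46457/782)*240592 = -2786211/47311*240592 = -60940006992/4301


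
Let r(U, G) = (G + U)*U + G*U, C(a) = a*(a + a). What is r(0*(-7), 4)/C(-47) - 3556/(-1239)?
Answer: 508/177 ≈ 2.8701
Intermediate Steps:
C(a) = 2*a**2 (C(a) = a*(2*a) = 2*a**2)
r(U, G) = G*U + U*(G + U) (r(U, G) = U*(G + U) + G*U = G*U + U*(G + U))
r(0*(-7), 4)/C(-47) - 3556/(-1239) = ((0*(-7))*(0*(-7) + 2*4))/((2*(-47)**2)) - 3556/(-1239) = (0*(0 + 8))/((2*2209)) - 3556*(-1/1239) = (0*8)/4418 + 508/177 = 0*(1/4418) + 508/177 = 0 + 508/177 = 508/177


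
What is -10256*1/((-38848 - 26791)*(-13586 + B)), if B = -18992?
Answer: -5128/1069193671 ≈ -4.7961e-6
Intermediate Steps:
-10256*1/((-38848 - 26791)*(-13586 + B)) = -10256*1/((-38848 - 26791)*(-13586 - 18992)) = -10256/((-65639*(-32578))) = -10256/2138387342 = -10256*1/2138387342 = -5128/1069193671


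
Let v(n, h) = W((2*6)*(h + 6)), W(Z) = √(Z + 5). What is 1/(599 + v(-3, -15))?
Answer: 599/358904 - I*√103/358904 ≈ 0.001669 - 2.8277e-5*I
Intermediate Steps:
W(Z) = √(5 + Z)
v(n, h) = √(77 + 12*h) (v(n, h) = √(5 + (2*6)*(h + 6)) = √(5 + 12*(6 + h)) = √(5 + (72 + 12*h)) = √(77 + 12*h))
1/(599 + v(-3, -15)) = 1/(599 + √(77 + 12*(-15))) = 1/(599 + √(77 - 180)) = 1/(599 + √(-103)) = 1/(599 + I*√103)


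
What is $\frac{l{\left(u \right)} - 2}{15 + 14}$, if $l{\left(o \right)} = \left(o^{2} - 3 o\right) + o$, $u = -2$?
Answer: $\frac{6}{29} \approx 0.2069$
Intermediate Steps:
$l{\left(o \right)} = o^{2} - 2 o$
$\frac{l{\left(u \right)} - 2}{15 + 14} = \frac{- 2 \left(-2 - 2\right) - 2}{15 + 14} = \frac{\left(-2\right) \left(-4\right) - 2}{29} = \left(8 - 2\right) \frac{1}{29} = 6 \cdot \frac{1}{29} = \frac{6}{29}$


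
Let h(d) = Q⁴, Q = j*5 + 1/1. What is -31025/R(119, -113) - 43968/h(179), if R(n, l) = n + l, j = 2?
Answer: -454500833/87846 ≈ -5173.8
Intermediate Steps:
Q = 11 (Q = 2*5 + 1/1 = 10 + 1 = 11)
R(n, l) = l + n
h(d) = 14641 (h(d) = 11⁴ = 14641)
-31025/R(119, -113) - 43968/h(179) = -31025/(-113 + 119) - 43968/14641 = -31025/6 - 43968*1/14641 = -31025*⅙ - 43968/14641 = -31025/6 - 43968/14641 = -454500833/87846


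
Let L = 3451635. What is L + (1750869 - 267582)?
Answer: 4934922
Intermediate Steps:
L + (1750869 - 267582) = 3451635 + (1750869 - 267582) = 3451635 + 1483287 = 4934922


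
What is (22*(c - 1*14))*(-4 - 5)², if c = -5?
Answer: -33858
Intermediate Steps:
(22*(c - 1*14))*(-4 - 5)² = (22*(-5 - 1*14))*(-4 - 5)² = (22*(-5 - 14))*(-9)² = (22*(-19))*81 = -418*81 = -33858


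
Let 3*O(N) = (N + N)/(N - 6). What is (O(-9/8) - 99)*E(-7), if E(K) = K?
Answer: 13153/19 ≈ 692.26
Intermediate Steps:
O(N) = 2*N/(3*(-6 + N)) (O(N) = ((N + N)/(N - 6))/3 = ((2*N)/(-6 + N))/3 = (2*N/(-6 + N))/3 = 2*N/(3*(-6 + N)))
(O(-9/8) - 99)*E(-7) = (2*(-9/8)/(3*(-6 - 9/8)) - 99)*(-7) = (2*(-9*⅛)/(3*(-6 - 9*⅛)) - 99)*(-7) = ((⅔)*(-9/8)/(-6 - 9/8) - 99)*(-7) = ((⅔)*(-9/8)/(-57/8) - 99)*(-7) = ((⅔)*(-9/8)*(-8/57) - 99)*(-7) = (2/19 - 99)*(-7) = -1879/19*(-7) = 13153/19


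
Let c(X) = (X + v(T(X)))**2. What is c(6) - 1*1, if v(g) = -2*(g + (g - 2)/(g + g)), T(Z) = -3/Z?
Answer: 3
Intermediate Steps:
v(g) = -2*g - (-2 + g)/g (v(g) = -2*(g + (-2 + g)/((2*g))) = -2*(g + (-2 + g)*(1/(2*g))) = -2*(g + (-2 + g)/(2*g)) = -2*g - (-2 + g)/g)
c(X) = (-1 + 6/X + X/3)**2 (c(X) = (X + (-1 - (-6)/X + 2/((-3/X))))**2 = (X + (-1 + 6/X + 2*(-X/3)))**2 = (X + (-1 + 6/X - 2*X/3))**2 = (-1 + 6/X + X/3)**2)
c(6) - 1*1 = (1/9)*(-18 + 6*(3 - 1*6))**2/6**2 - 1*1 = (1/9)*(1/36)*(-18 + 6*(3 - 6))**2 - 1 = (1/9)*(1/36)*(-18 + 6*(-3))**2 - 1 = (1/9)*(1/36)*(-18 - 18)**2 - 1 = (1/9)*(1/36)*(-36)**2 - 1 = (1/9)*(1/36)*1296 - 1 = 4 - 1 = 3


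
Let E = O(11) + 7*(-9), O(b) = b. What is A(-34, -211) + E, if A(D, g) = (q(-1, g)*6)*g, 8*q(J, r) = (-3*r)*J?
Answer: 400481/4 ≈ 1.0012e+5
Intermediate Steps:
q(J, r) = -3*J*r/8 (q(J, r) = ((-3*r)*J)/8 = (-3*J*r)/8 = -3*J*r/8)
E = -52 (E = 11 + 7*(-9) = 11 - 63 = -52)
A(D, g) = 9*g**2/4 (A(D, g) = (-3/8*(-1)*g*6)*g = ((3*g/8)*6)*g = (9*g/4)*g = 9*g**2/4)
A(-34, -211) + E = (9/4)*(-211)**2 - 52 = (9/4)*44521 - 52 = 400689/4 - 52 = 400481/4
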